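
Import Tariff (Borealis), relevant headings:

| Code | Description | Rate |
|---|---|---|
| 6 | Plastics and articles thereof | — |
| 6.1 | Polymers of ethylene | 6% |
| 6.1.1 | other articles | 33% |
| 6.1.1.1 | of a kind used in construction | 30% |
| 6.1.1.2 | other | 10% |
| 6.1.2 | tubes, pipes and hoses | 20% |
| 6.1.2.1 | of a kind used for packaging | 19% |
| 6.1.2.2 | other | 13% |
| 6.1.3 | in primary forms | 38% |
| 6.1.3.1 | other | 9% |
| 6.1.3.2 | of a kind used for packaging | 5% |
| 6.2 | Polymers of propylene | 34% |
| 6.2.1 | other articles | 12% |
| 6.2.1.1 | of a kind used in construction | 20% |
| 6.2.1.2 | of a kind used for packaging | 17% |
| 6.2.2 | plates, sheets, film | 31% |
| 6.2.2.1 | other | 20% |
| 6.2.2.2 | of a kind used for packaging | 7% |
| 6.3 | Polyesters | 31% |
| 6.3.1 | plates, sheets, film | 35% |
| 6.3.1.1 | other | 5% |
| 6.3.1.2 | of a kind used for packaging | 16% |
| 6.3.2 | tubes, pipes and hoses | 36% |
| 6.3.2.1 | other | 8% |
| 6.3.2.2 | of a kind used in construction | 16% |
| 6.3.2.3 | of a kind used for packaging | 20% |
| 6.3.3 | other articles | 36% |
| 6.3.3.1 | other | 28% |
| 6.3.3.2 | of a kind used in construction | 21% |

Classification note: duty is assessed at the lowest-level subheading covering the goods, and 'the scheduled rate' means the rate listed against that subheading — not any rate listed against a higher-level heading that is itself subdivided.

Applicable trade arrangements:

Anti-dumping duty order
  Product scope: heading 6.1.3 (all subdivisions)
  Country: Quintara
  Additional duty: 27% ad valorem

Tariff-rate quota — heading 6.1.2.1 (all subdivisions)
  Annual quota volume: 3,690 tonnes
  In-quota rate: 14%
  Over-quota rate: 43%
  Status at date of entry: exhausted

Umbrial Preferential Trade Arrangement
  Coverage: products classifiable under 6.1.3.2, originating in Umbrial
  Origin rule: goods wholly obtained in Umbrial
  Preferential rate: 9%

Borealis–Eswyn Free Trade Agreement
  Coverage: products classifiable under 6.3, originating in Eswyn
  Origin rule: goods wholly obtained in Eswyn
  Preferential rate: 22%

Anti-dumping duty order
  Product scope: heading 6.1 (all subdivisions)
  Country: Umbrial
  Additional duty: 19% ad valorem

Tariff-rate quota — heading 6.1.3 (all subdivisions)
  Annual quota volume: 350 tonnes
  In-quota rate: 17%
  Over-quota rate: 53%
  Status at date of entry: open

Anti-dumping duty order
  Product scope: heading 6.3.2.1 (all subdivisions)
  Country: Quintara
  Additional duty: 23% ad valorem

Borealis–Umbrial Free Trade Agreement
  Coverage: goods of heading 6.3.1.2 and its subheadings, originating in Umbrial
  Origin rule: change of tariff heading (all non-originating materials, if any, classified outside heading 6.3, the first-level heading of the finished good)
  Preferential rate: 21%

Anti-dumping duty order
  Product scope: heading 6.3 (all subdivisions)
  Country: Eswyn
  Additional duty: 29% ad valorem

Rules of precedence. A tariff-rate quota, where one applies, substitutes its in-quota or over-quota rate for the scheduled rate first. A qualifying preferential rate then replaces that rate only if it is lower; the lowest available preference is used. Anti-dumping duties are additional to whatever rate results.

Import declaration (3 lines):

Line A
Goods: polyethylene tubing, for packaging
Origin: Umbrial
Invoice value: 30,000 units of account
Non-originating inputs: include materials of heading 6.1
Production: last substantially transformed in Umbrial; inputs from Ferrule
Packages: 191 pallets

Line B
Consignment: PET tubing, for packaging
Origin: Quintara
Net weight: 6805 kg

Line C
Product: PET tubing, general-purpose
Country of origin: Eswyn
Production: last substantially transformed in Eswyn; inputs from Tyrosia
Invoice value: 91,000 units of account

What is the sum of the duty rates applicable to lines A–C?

Line A: polyethylene → 6.1; tubing → 6.1.2; for packaging → 6.1.2.1. Scheduled 19%. quota on 6.1.2.1 exhausted → over-quota 43%; Umbrial agreement on 6.1.3.2: 6.1.2.1 not covered; Umbrial agreement on 6.3.1.2: 6.1.2.1 not covered; anti-dumping (Umbrial, 6.1): +19%; total 43% + 19% = 62%. → 62%.
Line B: PET → 6.3; tubing → 6.3.2; for packaging → 6.3.2.3. Scheduled 20%. No special measure applies. → 20%.
Line C: PET → 6.3; tubing → 6.3.2; general-purpose → 6.3.2.1. Scheduled 8%. Eswyn agreement on 6.3: not wholly obtained; anti-dumping (Eswyn, 6.3): +29%; total 8% + 29% = 37%. → 37%.
Sum: 62% + 20% + 37% = 119%.

119%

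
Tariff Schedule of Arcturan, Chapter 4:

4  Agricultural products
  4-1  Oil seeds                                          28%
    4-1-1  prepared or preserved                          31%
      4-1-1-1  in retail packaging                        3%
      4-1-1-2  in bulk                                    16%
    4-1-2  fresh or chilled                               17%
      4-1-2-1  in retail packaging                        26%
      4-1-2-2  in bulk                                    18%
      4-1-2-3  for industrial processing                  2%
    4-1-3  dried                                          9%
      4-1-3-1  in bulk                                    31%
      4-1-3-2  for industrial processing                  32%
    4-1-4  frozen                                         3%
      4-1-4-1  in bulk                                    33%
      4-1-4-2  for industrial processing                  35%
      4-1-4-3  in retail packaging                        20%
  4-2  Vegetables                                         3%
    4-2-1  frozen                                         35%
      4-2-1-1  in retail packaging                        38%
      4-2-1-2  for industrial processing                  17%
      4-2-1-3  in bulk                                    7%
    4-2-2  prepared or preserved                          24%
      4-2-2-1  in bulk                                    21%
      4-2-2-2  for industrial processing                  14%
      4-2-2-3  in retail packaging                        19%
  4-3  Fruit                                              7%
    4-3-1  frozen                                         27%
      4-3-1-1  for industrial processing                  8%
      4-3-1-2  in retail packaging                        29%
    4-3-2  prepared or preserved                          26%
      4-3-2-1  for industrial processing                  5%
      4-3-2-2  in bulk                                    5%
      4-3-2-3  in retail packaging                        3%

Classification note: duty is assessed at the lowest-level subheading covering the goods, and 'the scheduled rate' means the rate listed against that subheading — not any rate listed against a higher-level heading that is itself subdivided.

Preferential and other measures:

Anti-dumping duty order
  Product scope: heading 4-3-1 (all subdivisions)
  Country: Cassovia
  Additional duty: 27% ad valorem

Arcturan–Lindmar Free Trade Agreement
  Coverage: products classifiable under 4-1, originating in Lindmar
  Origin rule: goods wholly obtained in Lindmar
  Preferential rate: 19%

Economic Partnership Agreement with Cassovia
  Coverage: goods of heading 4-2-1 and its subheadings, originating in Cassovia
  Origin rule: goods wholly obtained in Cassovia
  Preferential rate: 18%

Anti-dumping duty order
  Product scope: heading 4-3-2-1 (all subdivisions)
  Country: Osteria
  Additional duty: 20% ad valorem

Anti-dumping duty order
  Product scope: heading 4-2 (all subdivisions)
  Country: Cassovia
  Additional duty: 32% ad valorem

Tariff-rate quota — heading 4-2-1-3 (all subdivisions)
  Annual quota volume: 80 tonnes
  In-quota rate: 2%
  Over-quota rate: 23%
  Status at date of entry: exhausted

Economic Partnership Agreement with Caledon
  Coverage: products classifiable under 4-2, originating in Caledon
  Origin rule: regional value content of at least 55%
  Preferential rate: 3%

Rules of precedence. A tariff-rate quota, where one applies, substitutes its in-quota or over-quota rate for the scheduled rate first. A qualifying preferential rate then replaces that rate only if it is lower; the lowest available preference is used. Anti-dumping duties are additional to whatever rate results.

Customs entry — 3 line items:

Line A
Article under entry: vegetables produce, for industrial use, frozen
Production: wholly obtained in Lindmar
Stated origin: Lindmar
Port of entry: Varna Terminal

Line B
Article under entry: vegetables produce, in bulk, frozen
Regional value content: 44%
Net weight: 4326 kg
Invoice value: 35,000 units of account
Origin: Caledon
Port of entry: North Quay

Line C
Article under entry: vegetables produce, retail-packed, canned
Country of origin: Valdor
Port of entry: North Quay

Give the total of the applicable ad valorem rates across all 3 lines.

59%

Line A: vegetables → 4-2; frozen → 4-2-1; for industrial use → 4-2-1-2. Scheduled 17%. Lindmar agreement on 4-1: 4-2-1-2 not covered. → 17%.
Line B: vegetables → 4-2; frozen → 4-2-1; in bulk → 4-2-1-3. Scheduled 7%. quota on 4-2-1-3 exhausted → over-quota 23%; Caledon agreement on 4-2: RVC < 55%. → 23%.
Line C: vegetables → 4-2; canned → 4-2-2; retail-packed → 4-2-2-3. Scheduled 19%. No special measure applies. → 19%.
Sum: 17% + 23% + 19% = 59%.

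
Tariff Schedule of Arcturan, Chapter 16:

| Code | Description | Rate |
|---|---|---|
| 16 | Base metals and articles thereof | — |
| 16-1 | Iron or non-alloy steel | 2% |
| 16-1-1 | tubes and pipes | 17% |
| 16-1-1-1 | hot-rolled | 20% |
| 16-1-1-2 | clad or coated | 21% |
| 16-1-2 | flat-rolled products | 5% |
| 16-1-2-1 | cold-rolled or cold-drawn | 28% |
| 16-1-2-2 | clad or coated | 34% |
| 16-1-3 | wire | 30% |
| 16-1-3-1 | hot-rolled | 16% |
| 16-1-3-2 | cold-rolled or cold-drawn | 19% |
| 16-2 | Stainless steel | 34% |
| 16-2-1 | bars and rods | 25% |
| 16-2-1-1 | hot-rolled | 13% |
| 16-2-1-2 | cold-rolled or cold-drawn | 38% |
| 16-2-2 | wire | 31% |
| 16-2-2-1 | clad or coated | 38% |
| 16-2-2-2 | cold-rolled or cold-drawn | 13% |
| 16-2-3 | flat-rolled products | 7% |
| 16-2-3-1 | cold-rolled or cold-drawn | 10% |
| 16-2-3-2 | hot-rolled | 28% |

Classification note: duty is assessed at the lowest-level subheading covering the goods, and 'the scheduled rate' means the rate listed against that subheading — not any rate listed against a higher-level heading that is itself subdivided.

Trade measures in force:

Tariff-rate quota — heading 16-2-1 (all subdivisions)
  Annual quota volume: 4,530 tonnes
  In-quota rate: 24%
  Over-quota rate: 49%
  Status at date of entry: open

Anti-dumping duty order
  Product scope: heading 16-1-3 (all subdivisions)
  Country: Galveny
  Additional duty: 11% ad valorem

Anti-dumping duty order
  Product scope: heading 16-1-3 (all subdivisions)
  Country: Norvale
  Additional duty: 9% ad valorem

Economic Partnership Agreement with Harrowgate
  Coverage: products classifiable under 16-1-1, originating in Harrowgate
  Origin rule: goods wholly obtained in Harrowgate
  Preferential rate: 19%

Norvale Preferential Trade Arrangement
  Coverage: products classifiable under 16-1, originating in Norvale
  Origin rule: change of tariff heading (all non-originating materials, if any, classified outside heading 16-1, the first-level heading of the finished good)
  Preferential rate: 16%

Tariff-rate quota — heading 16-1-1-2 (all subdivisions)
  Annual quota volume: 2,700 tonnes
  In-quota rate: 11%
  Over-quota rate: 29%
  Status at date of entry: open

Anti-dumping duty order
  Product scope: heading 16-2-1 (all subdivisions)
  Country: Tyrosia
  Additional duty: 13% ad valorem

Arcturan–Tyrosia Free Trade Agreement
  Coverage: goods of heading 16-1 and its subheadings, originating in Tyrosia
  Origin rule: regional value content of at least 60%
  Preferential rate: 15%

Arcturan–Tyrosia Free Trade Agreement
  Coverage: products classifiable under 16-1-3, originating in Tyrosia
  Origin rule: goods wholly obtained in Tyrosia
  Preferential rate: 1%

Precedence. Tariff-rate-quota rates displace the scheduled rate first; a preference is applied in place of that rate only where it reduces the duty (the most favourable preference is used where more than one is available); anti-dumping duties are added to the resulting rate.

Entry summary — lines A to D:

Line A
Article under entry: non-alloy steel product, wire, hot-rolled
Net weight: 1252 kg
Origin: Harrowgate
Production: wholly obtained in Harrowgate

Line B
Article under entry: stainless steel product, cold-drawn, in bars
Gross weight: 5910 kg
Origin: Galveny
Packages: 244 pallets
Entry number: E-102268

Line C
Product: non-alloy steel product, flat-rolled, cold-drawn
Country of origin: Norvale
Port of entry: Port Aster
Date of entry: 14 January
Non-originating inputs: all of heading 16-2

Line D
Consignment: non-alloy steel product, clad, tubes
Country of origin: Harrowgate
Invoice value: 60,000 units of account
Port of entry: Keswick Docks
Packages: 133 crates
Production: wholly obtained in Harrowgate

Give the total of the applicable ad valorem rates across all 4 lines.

Line A: non-alloy steel → 16-1; wire → 16-1-3; hot-rolled → 16-1-3-1. Scheduled 16%. Harrowgate agreement on 16-1-1: 16-1-3-1 not covered. → 16%.
Line B: stainless steel → 16-2; in bars → 16-2-1; cold-drawn → 16-2-1-2. Scheduled 38%. quota on 16-2-1 open → in-quota 24%. → 24%.
Line C: non-alloy steel → 16-1; flat-rolled → 16-1-2; cold-drawn → 16-1-2-1. Scheduled 28%. Norvale agreement on 16-1: CTH met → 16% available; preferential 16%. → 16%.
Line D: non-alloy steel → 16-1; tubes → 16-1-1; clad → 16-1-1-2. Scheduled 21%. quota on 16-1-1-2 open → in-quota 11%; Harrowgate agreement on 16-1-1: wholly obtained → 19% available; preference 19% not lower than 11% → no reduction. → 11%.
Sum: 16% + 24% + 16% + 11% = 67%.

67%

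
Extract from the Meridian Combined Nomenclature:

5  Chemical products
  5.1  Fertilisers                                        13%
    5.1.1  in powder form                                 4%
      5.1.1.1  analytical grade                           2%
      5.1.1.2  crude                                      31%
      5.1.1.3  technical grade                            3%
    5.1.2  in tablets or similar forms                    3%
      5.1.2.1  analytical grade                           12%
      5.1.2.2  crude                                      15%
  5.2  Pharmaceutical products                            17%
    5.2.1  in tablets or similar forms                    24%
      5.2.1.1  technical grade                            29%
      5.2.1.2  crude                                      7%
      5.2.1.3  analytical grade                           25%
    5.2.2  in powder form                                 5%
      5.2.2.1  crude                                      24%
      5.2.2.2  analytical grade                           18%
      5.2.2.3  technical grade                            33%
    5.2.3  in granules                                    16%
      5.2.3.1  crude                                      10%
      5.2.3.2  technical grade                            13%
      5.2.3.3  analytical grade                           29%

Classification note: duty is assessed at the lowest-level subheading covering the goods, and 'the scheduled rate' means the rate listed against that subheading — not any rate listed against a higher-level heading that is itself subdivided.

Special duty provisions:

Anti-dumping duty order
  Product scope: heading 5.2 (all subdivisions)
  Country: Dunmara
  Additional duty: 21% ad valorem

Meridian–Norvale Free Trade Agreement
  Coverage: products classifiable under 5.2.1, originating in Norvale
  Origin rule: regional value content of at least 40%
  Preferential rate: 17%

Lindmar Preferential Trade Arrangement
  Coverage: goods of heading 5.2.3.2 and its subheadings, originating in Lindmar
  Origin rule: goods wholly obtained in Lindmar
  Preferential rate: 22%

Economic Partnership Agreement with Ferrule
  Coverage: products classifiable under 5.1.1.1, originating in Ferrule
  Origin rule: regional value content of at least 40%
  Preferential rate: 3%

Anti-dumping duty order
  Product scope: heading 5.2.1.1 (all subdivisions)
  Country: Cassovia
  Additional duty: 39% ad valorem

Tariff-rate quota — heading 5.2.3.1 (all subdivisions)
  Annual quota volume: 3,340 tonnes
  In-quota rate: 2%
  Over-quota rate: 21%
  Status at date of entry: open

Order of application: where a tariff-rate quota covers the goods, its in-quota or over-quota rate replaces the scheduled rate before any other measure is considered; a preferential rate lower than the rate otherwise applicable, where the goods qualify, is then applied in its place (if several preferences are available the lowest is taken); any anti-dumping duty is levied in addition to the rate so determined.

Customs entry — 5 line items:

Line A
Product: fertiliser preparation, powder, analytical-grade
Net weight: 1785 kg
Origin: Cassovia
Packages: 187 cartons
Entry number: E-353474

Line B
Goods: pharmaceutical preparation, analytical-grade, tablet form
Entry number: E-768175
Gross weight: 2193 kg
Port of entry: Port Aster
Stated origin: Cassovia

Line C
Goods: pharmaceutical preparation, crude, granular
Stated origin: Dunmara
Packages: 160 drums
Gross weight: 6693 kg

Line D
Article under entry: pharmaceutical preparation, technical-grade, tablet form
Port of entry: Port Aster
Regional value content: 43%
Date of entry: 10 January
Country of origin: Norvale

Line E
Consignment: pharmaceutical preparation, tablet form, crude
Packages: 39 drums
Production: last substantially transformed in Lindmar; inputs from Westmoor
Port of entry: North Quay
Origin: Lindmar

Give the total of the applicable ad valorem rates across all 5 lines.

74%

Line A: fertiliser → 5.1; powder → 5.1.1; analytical-grade → 5.1.1.1. Scheduled 2%. No special measure applies. → 2%.
Line B: pharmaceutical → 5.2; tablet form → 5.2.1; analytical-grade → 5.2.1.3. Scheduled 25%. No special measure applies. → 25%.
Line C: pharmaceutical → 5.2; granular → 5.2.3; crude → 5.2.3.1. Scheduled 10%. quota on 5.2.3.1 open → in-quota 2%; anti-dumping (Dunmara, 5.2): +21%; total 2% + 21% = 23%. → 23%.
Line D: pharmaceutical → 5.2; tablet form → 5.2.1; technical-grade → 5.2.1.1. Scheduled 29%. Norvale agreement on 5.2.1: RVC ≥ 40% → 17% available; preferential 17%. → 17%.
Line E: pharmaceutical → 5.2; tablet form → 5.2.1; crude → 5.2.1.2. Scheduled 7%. Lindmar agreement on 5.2.3.2: 5.2.1.2 not covered. → 7%.
Sum: 2% + 25% + 23% + 17% + 7% = 74%.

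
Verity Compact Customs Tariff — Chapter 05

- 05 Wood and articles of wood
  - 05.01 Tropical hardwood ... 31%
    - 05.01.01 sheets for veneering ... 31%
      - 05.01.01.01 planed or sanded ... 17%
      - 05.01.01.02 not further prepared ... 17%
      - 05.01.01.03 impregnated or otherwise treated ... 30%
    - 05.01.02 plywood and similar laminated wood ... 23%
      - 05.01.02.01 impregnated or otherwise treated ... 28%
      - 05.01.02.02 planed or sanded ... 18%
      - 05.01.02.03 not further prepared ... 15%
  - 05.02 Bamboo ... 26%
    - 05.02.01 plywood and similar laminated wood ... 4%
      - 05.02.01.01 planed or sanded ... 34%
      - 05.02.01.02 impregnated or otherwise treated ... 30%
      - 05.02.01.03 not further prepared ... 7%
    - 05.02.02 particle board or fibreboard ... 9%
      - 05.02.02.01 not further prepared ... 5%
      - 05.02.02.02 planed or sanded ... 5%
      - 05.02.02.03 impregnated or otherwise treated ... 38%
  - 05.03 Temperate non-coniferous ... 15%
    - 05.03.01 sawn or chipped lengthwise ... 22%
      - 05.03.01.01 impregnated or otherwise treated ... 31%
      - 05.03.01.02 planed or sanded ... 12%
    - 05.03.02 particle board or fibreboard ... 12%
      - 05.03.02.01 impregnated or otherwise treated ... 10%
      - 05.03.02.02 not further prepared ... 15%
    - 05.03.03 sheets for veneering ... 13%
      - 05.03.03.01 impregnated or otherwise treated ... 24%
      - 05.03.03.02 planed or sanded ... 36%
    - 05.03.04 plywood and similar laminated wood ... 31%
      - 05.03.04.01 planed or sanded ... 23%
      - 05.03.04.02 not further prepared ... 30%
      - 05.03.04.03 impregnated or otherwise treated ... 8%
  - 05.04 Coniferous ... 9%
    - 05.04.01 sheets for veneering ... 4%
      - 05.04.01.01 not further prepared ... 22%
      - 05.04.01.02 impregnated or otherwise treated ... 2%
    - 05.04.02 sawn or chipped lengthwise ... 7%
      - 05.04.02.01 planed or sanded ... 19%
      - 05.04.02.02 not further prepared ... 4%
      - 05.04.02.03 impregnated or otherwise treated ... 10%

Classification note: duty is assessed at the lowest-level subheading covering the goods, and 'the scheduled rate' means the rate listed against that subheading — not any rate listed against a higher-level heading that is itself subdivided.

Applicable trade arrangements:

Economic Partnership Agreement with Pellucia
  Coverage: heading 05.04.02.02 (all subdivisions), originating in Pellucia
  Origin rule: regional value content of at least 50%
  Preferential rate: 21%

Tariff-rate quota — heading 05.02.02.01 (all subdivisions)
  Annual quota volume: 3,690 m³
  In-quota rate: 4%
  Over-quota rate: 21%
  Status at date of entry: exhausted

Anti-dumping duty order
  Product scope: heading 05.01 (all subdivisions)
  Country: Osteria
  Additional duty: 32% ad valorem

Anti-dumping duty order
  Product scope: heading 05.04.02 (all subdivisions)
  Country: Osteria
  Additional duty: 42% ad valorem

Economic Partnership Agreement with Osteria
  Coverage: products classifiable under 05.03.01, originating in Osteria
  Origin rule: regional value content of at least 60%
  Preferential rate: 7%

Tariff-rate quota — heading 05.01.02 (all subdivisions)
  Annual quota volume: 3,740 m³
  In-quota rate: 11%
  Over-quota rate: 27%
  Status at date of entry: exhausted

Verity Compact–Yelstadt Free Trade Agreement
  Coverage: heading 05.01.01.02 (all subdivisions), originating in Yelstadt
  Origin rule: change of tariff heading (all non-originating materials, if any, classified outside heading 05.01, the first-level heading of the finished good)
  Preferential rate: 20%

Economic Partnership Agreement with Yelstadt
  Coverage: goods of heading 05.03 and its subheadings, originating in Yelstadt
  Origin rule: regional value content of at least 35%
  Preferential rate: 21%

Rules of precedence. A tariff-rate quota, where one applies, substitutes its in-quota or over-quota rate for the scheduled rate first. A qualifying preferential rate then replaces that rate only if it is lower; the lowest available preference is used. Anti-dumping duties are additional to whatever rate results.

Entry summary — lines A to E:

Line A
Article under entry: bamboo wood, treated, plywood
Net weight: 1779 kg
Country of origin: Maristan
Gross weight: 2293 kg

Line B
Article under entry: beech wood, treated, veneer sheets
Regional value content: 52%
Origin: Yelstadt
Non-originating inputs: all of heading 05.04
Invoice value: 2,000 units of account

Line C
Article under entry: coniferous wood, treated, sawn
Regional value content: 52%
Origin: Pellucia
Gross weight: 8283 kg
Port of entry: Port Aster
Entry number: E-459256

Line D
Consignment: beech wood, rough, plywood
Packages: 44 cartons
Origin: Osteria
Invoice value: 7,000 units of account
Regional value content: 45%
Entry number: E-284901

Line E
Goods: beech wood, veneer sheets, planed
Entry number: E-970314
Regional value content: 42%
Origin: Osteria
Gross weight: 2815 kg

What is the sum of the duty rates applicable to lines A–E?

127%

Line A: bamboo → 05.02; plywood → 05.02.01; treated → 05.02.01.02. Scheduled 30%. No special measure applies. → 30%.
Line B: beech → 05.03; veneer sheets → 05.03.03; treated → 05.03.03.01. Scheduled 24%. Yelstadt agreement on 05.01.01.02: 05.03.03.01 not covered; Yelstadt agreement on 05.03: RVC ≥ 35% → 21% available; preferential 21%. → 21%.
Line C: coniferous → 05.04; sawn → 05.04.02; treated → 05.04.02.03. Scheduled 10%. Pellucia agreement on 05.04.02.02: 05.04.02.03 not covered. → 10%.
Line D: beech → 05.03; plywood → 05.03.04; rough → 05.03.04.02. Scheduled 30%. Osteria agreement on 05.03.01: 05.03.04.02 not covered. → 30%.
Line E: beech → 05.03; veneer sheets → 05.03.03; planed → 05.03.03.02. Scheduled 36%. Osteria agreement on 05.03.01: 05.03.03.02 not covered. → 36%.
Sum: 30% + 21% + 10% + 30% + 36% = 127%.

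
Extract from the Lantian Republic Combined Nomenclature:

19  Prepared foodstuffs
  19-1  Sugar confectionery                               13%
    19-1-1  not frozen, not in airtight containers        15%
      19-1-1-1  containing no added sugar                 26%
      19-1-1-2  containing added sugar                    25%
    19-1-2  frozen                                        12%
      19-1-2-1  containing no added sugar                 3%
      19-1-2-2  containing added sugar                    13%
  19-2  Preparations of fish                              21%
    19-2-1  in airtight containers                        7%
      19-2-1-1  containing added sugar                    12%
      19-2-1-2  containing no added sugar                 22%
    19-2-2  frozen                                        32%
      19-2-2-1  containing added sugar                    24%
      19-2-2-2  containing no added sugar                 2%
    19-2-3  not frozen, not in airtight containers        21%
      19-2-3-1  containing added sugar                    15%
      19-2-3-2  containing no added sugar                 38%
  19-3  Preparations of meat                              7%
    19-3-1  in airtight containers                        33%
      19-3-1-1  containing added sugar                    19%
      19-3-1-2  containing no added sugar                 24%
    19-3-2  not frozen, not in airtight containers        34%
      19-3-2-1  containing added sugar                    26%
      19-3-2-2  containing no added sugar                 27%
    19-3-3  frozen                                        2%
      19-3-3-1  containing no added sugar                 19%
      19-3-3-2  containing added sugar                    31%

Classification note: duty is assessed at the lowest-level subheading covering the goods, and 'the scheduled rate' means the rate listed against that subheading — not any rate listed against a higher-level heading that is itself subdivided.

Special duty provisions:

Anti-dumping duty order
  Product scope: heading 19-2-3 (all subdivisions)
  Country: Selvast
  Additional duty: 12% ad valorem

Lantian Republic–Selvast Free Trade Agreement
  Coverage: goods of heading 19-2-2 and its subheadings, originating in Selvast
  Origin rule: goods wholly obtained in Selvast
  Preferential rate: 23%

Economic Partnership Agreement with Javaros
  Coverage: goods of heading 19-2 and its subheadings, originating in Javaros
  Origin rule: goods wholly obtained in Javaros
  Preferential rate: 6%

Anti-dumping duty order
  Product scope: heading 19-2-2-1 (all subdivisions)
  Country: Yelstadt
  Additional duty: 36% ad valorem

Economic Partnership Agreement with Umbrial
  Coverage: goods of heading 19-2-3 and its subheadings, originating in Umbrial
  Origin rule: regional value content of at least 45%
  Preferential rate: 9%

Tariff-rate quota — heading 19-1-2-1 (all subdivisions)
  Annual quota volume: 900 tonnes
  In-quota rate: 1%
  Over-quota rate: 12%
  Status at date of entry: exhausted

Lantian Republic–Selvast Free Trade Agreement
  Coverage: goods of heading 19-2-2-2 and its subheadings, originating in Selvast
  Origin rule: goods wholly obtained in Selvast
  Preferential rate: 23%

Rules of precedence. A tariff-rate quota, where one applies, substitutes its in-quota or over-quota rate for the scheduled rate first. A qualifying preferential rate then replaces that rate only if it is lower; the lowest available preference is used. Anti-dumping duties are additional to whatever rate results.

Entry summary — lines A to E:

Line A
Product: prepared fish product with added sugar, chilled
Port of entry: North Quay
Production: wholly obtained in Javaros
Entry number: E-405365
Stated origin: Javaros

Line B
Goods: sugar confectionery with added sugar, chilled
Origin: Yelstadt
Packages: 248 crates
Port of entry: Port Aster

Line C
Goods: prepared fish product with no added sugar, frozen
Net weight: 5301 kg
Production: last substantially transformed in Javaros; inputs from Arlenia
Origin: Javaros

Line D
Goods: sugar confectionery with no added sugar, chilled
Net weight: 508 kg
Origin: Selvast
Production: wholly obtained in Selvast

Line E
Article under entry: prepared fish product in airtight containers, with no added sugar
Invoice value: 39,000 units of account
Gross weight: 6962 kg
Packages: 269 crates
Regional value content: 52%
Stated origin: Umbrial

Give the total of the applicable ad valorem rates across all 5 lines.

Line A: prepared fish product → 19-2; chilled → 19-2-3; with added sugar → 19-2-3-1. Scheduled 15%. Javaros agreement on 19-2: wholly obtained → 6% available; preferential 6%. → 6%.
Line B: sugar confectionery → 19-1; chilled → 19-1-1; with added sugar → 19-1-1-2. Scheduled 25%. No special measure applies. → 25%.
Line C: prepared fish product → 19-2; frozen → 19-2-2; with no added sugar → 19-2-2-2. Scheduled 2%. Javaros agreement on 19-2: not wholly obtained. → 2%.
Line D: sugar confectionery → 19-1; chilled → 19-1-1; with no added sugar → 19-1-1-1. Scheduled 26%. Selvast agreement on 19-2-2: 19-1-1-1 not covered; Selvast agreement on 19-2-2-2: 19-1-1-1 not covered. → 26%.
Line E: prepared fish product → 19-2; in airtight containers → 19-2-1; with no added sugar → 19-2-1-2. Scheduled 22%. Umbrial agreement on 19-2-3: 19-2-1-2 not covered. → 22%.
Sum: 6% + 25% + 2% + 26% + 22% = 81%.

81%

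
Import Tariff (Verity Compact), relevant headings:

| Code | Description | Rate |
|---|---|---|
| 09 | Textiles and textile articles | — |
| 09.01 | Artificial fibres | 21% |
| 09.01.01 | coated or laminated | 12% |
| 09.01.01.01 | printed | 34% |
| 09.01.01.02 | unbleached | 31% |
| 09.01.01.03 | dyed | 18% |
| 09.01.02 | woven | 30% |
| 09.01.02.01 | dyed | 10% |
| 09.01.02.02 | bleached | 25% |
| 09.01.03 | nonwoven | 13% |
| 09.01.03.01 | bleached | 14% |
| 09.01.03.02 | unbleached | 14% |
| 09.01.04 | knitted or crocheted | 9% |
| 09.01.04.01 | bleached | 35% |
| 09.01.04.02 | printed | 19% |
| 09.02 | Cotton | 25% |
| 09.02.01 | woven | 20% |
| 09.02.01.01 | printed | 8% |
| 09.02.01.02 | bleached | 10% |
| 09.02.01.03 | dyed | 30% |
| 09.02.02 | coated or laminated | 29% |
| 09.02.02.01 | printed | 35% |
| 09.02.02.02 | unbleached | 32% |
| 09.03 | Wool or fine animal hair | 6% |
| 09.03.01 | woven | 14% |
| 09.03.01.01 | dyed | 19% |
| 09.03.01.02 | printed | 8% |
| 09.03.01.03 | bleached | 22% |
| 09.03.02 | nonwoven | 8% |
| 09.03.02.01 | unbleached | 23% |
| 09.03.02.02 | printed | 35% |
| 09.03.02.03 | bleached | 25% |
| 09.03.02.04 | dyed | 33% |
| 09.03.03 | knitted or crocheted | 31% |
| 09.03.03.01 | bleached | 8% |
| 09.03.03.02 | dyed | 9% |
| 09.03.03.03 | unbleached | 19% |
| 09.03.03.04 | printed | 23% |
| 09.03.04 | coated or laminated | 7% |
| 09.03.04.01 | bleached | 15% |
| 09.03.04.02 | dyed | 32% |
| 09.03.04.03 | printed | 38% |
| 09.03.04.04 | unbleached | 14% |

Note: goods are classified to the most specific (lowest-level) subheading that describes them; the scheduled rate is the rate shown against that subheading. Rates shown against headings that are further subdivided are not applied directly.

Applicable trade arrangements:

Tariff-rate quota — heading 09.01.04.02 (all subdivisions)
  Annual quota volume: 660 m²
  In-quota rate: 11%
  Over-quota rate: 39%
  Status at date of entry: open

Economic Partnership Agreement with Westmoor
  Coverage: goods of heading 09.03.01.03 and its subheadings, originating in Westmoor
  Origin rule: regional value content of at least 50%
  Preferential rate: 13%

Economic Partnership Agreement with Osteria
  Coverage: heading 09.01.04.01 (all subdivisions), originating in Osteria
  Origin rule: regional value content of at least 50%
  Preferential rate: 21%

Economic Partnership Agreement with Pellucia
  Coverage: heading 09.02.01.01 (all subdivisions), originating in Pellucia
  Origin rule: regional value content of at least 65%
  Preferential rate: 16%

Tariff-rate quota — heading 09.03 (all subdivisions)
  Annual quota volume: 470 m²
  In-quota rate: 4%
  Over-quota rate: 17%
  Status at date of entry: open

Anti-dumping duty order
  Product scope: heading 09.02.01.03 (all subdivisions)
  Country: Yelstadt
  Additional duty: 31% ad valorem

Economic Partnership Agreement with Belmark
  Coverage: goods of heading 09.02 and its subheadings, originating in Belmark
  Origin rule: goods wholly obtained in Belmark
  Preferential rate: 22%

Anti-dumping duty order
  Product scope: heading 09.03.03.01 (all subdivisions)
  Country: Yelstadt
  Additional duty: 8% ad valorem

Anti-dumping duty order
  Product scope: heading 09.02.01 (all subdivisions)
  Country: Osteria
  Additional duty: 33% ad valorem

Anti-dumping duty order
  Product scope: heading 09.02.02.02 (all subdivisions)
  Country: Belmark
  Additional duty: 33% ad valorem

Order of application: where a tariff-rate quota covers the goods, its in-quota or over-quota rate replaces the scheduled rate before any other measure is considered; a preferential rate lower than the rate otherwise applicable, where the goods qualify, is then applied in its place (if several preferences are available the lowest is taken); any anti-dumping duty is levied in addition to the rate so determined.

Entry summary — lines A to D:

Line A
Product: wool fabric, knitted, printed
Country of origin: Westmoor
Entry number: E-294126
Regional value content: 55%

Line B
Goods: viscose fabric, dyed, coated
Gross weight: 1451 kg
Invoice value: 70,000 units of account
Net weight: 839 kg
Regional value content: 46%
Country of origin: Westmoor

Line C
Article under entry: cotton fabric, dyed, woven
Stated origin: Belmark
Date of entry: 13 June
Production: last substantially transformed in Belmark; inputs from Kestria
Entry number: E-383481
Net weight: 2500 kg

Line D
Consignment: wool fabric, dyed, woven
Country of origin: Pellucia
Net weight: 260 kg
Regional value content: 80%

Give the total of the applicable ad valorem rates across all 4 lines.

56%

Line A: wool → 09.03; knitted → 09.03.03; printed → 09.03.03.04. Scheduled 23%. quota on 09.03 open → in-quota 4%; Westmoor agreement on 09.03.01.03: 09.03.03.04 not covered. → 4%.
Line B: viscose → 09.01; coated → 09.01.01; dyed → 09.01.01.03. Scheduled 18%. Westmoor agreement on 09.03.01.03: 09.01.01.03 not covered. → 18%.
Line C: cotton → 09.02; woven → 09.02.01; dyed → 09.02.01.03. Scheduled 30%. Belmark agreement on 09.02: not wholly obtained. → 30%.
Line D: wool → 09.03; woven → 09.03.01; dyed → 09.03.01.01. Scheduled 19%. quota on 09.03 open → in-quota 4%; Pellucia agreement on 09.02.01.01: 09.03.01.01 not covered. → 4%.
Sum: 4% + 18% + 30% + 4% = 56%.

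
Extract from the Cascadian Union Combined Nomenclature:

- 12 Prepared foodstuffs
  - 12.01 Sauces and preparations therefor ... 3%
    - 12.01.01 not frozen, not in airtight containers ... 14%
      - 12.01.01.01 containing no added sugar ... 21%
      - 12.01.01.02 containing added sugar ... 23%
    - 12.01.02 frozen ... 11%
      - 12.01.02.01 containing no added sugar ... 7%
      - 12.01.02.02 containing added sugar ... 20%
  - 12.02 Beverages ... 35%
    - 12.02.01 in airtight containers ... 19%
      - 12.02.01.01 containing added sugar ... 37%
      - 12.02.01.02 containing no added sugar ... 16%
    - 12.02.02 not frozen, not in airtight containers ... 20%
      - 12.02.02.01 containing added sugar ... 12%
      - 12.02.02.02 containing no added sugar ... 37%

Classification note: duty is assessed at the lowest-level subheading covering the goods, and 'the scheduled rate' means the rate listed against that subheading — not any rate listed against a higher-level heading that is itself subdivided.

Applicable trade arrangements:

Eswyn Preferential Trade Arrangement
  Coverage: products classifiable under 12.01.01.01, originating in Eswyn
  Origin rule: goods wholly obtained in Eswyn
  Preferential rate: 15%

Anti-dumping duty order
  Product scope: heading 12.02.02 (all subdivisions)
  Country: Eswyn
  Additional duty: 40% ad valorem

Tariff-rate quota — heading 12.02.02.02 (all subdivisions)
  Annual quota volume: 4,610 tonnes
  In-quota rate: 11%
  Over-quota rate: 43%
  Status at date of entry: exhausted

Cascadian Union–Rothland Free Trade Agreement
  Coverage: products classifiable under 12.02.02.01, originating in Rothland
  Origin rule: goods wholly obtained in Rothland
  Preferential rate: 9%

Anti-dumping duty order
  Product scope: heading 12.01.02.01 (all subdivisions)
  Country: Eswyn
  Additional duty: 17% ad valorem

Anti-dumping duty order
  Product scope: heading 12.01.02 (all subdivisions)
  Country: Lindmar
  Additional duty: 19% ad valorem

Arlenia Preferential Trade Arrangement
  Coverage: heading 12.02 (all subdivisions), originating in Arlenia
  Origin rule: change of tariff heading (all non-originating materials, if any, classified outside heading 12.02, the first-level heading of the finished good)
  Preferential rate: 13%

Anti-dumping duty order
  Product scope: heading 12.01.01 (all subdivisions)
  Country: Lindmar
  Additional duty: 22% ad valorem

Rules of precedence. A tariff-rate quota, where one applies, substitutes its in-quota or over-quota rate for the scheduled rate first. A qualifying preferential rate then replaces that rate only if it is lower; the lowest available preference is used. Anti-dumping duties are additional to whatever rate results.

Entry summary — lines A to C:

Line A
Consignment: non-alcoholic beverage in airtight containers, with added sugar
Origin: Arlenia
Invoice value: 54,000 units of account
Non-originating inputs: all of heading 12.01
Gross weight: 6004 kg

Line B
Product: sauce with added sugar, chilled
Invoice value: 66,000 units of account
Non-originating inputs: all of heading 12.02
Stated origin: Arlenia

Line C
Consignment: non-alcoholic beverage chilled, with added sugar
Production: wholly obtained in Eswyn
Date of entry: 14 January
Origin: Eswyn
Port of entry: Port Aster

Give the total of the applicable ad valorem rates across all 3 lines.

88%

Line A: non-alcoholic beverage → 12.02; in airtight containers → 12.02.01; with added sugar → 12.02.01.01. Scheduled 37%. Arlenia agreement on 12.02: CTH met → 13% available; preferential 13%. → 13%.
Line B: sauce → 12.01; chilled → 12.01.01; with added sugar → 12.01.01.02. Scheduled 23%. Arlenia agreement on 12.02: 12.01.01.02 not covered. → 23%.
Line C: non-alcoholic beverage → 12.02; chilled → 12.02.02; with added sugar → 12.02.02.01. Scheduled 12%. Eswyn agreement on 12.01.01.01: 12.02.02.01 not covered; anti-dumping (Eswyn, 12.02.02): +40%; total 12% + 40% = 52%. → 52%.
Sum: 13% + 23% + 52% = 88%.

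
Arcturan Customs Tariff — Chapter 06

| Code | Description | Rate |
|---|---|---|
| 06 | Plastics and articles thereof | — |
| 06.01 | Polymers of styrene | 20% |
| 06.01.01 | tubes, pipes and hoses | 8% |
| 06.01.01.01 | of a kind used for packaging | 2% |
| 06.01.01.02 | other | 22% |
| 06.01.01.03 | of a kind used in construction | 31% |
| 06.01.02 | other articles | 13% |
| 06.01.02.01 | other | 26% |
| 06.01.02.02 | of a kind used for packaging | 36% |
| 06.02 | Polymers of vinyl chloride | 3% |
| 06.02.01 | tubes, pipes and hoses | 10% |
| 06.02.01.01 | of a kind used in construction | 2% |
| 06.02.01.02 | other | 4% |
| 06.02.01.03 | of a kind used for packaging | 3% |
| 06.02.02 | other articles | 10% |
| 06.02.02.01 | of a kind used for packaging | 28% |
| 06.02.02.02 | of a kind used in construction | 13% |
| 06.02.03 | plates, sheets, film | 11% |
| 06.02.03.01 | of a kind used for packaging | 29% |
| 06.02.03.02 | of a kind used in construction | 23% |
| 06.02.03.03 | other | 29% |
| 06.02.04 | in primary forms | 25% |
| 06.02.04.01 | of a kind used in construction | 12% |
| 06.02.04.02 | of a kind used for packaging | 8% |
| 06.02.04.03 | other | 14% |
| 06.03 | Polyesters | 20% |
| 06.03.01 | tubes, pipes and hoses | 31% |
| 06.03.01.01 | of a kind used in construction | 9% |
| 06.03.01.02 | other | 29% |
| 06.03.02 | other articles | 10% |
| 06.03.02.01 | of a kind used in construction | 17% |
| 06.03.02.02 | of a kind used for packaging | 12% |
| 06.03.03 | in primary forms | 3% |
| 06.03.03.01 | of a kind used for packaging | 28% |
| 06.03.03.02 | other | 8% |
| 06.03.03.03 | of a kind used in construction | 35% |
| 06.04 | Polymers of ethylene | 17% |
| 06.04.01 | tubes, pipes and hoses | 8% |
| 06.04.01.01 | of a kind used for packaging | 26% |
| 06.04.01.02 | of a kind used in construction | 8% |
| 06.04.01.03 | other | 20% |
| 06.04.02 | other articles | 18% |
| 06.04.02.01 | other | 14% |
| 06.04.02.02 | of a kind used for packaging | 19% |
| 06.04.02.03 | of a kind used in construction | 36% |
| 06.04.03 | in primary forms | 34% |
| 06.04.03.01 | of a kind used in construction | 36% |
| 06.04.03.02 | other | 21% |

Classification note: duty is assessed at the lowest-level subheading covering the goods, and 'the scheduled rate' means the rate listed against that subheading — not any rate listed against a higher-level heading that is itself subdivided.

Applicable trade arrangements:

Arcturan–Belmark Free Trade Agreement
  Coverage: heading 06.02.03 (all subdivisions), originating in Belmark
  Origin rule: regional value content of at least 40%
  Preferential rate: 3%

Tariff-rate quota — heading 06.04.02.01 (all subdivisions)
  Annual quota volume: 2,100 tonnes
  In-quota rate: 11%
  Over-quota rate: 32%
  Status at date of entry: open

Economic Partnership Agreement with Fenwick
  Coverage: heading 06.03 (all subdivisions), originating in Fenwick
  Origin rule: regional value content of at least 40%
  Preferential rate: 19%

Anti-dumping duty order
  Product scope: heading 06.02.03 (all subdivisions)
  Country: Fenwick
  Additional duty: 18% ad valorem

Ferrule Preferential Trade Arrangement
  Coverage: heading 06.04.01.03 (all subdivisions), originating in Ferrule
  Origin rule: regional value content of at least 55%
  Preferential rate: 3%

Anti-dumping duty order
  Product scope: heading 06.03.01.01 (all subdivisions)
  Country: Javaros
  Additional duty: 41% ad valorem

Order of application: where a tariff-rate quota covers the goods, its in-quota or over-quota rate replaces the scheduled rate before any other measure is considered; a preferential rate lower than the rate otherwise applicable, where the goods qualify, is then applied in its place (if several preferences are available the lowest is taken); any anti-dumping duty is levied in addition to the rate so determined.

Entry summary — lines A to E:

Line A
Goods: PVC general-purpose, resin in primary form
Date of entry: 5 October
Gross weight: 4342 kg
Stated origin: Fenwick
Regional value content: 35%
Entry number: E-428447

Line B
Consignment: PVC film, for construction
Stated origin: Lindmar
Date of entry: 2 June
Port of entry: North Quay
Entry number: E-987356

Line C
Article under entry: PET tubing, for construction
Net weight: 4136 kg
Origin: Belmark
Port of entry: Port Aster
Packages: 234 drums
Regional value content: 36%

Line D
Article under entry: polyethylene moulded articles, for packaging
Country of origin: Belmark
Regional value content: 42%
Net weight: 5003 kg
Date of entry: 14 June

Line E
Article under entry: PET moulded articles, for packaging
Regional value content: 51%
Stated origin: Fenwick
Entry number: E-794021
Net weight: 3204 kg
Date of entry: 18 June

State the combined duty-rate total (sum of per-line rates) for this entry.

Line A: PVC → 06.02; resin in primary form → 06.02.04; general-purpose → 06.02.04.03. Scheduled 14%. Fenwick agreement on 06.03: 06.02.04.03 not covered. → 14%.
Line B: PVC → 06.02; film → 06.02.03; for construction → 06.02.03.02. Scheduled 23%. No special measure applies. → 23%.
Line C: PET → 06.03; tubing → 06.03.01; for construction → 06.03.01.01. Scheduled 9%. Belmark agreement on 06.02.03: 06.03.01.01 not covered. → 9%.
Line D: polyethylene → 06.04; moulded articles → 06.04.02; for packaging → 06.04.02.02. Scheduled 19%. Belmark agreement on 06.02.03: 06.04.02.02 not covered. → 19%.
Line E: PET → 06.03; moulded articles → 06.03.02; for packaging → 06.03.02.02. Scheduled 12%. Fenwick agreement on 06.03: RVC ≥ 40% → 19% available; preference 19% not lower than 12% → no reduction. → 12%.
Sum: 14% + 23% + 9% + 19% + 12% = 77%.

77%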